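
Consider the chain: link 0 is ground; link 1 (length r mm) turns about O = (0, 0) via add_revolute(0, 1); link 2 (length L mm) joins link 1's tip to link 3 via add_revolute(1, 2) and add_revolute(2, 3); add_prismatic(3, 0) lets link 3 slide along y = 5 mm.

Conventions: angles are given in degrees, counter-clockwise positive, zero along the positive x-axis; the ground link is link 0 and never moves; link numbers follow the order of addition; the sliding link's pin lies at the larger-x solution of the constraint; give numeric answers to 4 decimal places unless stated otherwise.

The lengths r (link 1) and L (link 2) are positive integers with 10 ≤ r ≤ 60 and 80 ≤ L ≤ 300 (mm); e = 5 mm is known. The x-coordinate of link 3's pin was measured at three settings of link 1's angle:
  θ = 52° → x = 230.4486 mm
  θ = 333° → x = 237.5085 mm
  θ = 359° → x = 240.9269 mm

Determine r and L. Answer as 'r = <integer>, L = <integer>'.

constraint per measurement: (x − r cos θ)² + (r sin θ − e)² = L²
subtracting the θ₁ and θ₂ equations cancels the r² and L² terms:
r = (x₁² − x₂²) / (2[(x₁cos θ₁ + e sin θ₁) − (x₂cos θ₂ + e sin θ₂)]) = 26.0000 → r = 26
L² = (x₁ − r cos θ₁)² + (r sin θ₁ − e)² = 46225.0015 → L = 215.0000 → L = 215
check at θ₃=359°: x = 240.9269 (printed 240.9269) ✓

r = 26, L = 215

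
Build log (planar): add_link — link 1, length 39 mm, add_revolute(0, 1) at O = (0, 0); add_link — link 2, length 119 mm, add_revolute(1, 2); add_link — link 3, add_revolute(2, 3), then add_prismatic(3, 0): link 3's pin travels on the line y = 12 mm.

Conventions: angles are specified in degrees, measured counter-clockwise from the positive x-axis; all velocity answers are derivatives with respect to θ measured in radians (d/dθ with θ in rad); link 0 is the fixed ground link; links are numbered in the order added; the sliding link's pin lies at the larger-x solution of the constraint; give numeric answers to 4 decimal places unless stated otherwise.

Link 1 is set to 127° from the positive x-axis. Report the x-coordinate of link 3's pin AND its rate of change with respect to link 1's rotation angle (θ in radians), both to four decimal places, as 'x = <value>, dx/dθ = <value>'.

geometry: r = 39 mm, L = 119 mm, e = 12 mm
crank pin P = (r cos θ, r sin θ) = (-23.470786, 31.146785)
h = r sin θ − e = 31.146785 − 12 = 19.146785
x = r cos θ + √(L² − h²) = -23.470786 + 117.449566 = 93.978780
dx/dθ = −r sin θ − h·r cos θ/√(L² − h²) (θ in radians; h = 19.146785) = -27.320546

x = 93.9788, dx/dθ = -27.3205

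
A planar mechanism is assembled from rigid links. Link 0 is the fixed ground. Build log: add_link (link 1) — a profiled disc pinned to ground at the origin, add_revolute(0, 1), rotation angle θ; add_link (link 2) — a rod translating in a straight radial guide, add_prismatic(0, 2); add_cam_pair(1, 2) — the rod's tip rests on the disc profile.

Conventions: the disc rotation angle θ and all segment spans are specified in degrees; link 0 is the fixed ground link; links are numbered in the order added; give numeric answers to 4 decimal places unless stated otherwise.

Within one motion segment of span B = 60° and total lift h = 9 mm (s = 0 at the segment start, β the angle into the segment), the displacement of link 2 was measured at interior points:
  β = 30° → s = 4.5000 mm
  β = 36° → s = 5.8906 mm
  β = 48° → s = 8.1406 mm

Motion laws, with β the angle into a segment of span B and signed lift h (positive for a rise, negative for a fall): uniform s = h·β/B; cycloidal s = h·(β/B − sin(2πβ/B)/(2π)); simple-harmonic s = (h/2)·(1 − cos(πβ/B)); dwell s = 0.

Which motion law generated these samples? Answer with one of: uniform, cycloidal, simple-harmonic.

candidates at β/B = r: uniform s = h·r (linear in β); cycloidal s = h·(r − sin(2πr)/(2π)); simple-harmonic s = (h/2)(1 − cos(πr))
β=30°: printed 4.5000 | uniform 4.5000, cycloidal 4.5000, simple-harmonic 4.5000
β=36°: printed 5.8906 | uniform 5.4000, cycloidal 6.2419, simple-harmonic 5.8906
β=48°: printed 8.1406 | uniform 7.2000, cycloidal 8.5623, simple-harmonic 8.1406
only one law matches every sample → simple-harmonic

simple-harmonic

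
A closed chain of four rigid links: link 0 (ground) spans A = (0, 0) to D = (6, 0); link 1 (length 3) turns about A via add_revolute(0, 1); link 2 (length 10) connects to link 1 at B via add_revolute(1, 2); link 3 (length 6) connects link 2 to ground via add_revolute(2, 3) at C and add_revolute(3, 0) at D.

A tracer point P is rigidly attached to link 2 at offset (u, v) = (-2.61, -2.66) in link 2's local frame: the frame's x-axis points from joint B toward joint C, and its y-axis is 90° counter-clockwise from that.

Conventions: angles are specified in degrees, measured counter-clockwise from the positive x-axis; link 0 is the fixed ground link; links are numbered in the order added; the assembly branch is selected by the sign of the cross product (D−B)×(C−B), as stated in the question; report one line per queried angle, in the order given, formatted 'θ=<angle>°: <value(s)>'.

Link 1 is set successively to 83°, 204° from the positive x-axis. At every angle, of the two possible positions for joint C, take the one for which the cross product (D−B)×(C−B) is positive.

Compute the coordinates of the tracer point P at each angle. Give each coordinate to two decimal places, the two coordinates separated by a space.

A=(0,0), D=(6.00,0)
θ=83°: B = A + 3.00·(cos83°, sin83°) = (0.3656, 2.9776)
θ=83°: |BD| = 6.3728
θ=83°: circle(B,10.00) ∩ circle(D,6.00): a=8.2077, h=5.7125
θ=83°:   candidates: C₊=(10.2914,4.1933) cross=36.405; C₋=(4.9532,-5.9080) cross=-36.405
θ=83°:   branch + wants cross > 0 → take C=(10.2914,4.1933) (cross=36.405)
θ=83°: ex = (C−B)/|BC| = (0.9926,0.1216); ey = (-0.1216,0.9926)
θ=83°: P = B + -2.61·ex + -2.66·ey = (-1.9017,0.0201)
θ=204°: B = A + 3.00·(cos204°, sin204°) = (-2.7406, -1.2202)
θ=204°: |BD| = 8.8254
θ=204°: circle(B,10.00) ∩ circle(D,6.00): a=8.0386, h=5.9482
θ=204°:   candidates: C₊=(4.3984,5.7823) cross=52.495; C₋=(6.0432,-5.9998) cross=-52.495
θ=204°:   branch + wants cross > 0 → take C=(4.3984,5.7823) (cross=52.495)
θ=204°: ex = (C−B)/|BC| = (0.7139,0.7002); ey = (-0.7002,0.7139)
θ=204°: P = B + -2.61·ex + -2.66·ey = (-2.7413,-4.9468)

θ=83°: -1.90 0.02
θ=204°: -2.74 -4.95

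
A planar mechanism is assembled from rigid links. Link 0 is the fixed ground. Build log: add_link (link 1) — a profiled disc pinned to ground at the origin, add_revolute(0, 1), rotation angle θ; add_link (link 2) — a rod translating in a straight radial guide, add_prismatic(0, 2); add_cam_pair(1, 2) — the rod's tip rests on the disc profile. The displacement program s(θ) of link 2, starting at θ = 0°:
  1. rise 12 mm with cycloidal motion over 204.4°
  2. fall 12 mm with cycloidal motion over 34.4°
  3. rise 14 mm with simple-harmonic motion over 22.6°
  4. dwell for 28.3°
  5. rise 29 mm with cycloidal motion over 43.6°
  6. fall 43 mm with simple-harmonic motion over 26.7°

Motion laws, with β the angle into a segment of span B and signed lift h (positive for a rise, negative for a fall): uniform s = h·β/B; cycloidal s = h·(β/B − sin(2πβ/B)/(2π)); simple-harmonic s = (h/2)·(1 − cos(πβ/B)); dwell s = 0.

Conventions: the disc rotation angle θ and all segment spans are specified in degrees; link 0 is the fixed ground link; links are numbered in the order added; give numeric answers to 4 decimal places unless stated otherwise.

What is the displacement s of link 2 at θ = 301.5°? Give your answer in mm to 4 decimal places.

seg 1 [0°–204.4°] cycloidal, h=12: full span → s += 12 → s = 12.0000
seg 2 [204.4°–238.8°] cycloidal, h=-12: full span → s += -12 → s = 0.0000
seg 3 [238.8°–261.4°] simple-harmonic, h=14: full span → s += 14 → s = 14.0000
seg 4 [261.4°–289.7°] dwell: s stays 14.0000
seg 5 [289.7°–333.3°] cycloidal, h=29: θ=301.5° here. β=11.8, B=43.6. 29·(0.2706 − sin(2π·0.2706)/(2π)) = 3.2719 → s = 17.2719

17.2719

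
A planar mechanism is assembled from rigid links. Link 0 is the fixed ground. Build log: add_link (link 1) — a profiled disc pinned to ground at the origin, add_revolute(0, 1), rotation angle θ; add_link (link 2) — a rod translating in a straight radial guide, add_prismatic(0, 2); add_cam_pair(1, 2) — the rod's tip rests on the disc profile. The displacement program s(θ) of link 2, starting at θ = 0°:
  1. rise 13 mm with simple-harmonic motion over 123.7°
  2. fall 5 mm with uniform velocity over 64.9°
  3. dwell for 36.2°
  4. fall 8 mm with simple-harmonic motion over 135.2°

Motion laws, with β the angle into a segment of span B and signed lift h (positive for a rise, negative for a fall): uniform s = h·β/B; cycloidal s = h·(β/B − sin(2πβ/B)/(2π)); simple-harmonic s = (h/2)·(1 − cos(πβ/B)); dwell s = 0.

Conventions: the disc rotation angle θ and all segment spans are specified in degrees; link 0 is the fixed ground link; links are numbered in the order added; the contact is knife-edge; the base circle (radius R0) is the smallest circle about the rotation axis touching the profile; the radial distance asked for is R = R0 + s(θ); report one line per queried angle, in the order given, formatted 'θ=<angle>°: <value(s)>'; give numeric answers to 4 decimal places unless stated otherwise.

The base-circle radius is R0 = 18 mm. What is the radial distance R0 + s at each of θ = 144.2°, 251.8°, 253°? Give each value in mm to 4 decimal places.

seg 1 [0°–123.7°] simple-harmonic, h=13: full span → s += 13 → s = 13.0000
seg 2 [123.7°–188.6°] uniform, h=-5: θ=144.2° here. β=20.5, B=64.9. -5·20.5/64.9 = -1.5794 → s = 11.4206
seg 2 [123.7°–188.6°] uniform, h=-5: full span → s += -5 → s = 8.0000
seg 3 [188.6°–224.8°] dwell: s stays 8.0000
seg 4 [224.8°–360°] simple-harmonic, h=-8: θ=251.8° here. β=27, B=135.2. -8/2·(1 − cos(π·0.1997)) = -0.7617 → s = 7.2383
seg 4 [224.8°–360°] simple-harmonic, h=-8: θ=253° here. β=28.2, B=135.2. -8/2·(1 − cos(π·0.2086)) = -0.8285 → s = 7.1715
θ=144.2°: R = R0 + s = 18 + 11.4206 = 29.4206
θ=251.8°: R = R0 + s = 18 + 7.2383 = 25.2383
θ=253°: R = R0 + s = 18 + 7.1715 = 25.1715

θ=144.2°: 29.4206
θ=251.8°: 25.2383
θ=253°: 25.1715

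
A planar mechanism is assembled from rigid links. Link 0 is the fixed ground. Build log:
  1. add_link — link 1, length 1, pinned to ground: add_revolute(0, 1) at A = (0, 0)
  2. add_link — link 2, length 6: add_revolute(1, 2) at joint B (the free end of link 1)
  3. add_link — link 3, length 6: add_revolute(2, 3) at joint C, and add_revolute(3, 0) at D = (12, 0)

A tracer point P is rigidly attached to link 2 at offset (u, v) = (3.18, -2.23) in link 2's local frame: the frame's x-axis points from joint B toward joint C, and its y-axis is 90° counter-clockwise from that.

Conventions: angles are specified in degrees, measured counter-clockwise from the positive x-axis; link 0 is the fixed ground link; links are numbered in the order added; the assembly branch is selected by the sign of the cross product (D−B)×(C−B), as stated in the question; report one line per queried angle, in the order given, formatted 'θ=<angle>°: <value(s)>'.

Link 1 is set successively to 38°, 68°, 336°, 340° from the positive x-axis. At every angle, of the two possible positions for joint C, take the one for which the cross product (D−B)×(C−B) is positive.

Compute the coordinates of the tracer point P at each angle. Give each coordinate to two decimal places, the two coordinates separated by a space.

A=(0,0), D=(12.00,0)
θ=38°: B = A + 1.00·(cos38°, sin38°) = (0.7880, 0.6157)
θ=38°: |BD| = 11.2289
θ=38°: circle(B,6.00) ∩ circle(D,6.00): a=5.6144, h=2.1161
θ=38°:   candidates: C₊=(6.5100,2.4208) cross=23.762; C₋=(6.2780,-1.8051) cross=-23.762
θ=38°:   branch + wants cross > 0 → take C=(6.5100,2.4208) (cross=23.762)
θ=38°: ex = (C−B)/|BC| = (0.9537,0.3009); ey = (-0.3009,0.9537)
θ=38°: P = B + 3.18·ex + -2.23·ey = (4.4916,-0.5543)
θ=68°: B = A + 1.00·(cos68°, sin68°) = (0.3746, 0.9272)
θ=68°: |BD| = 11.6623
θ=68°: circle(B,6.00) ∩ circle(D,6.00): a=5.8312, h=1.4134
θ=68°:   candidates: C₊=(6.2997,1.8725) cross=16.483; C₋=(6.0749,-0.9453) cross=-16.483
θ=68°:   branch + wants cross > 0 → take C=(6.2997,1.8725) (cross=16.483)
θ=68°: ex = (C−B)/|BC| = (0.9875,0.1576); ey = (-0.1576,0.9875)
θ=68°: P = B + 3.18·ex + -2.23·ey = (3.8662,-0.7739)
θ=336°: B = A + 1.00·(cos336°, sin336°) = (0.9135, -0.4067)
θ=336°: |BD| = 11.0939
θ=336°: circle(B,6.00) ∩ circle(D,6.00): a=5.5470, h=2.2872
θ=336°:   candidates: C₊=(6.3729,2.0823) cross=25.374; C₋=(6.5406,-2.4890) cross=-25.374
θ=336°:   branch + wants cross > 0 → take C=(6.3729,2.0823) (cross=25.374)
θ=336°: ex = (C−B)/|BC| = (0.9099,0.4148); ey = (-0.4148,0.9099)
θ=336°: P = B + 3.18·ex + -2.23·ey = (4.7321,-1.1166)
θ=340°: B = A + 1.00·(cos340°, sin340°) = (0.9397, -0.3420)
θ=340°: |BD| = 11.0656
θ=340°: circle(B,6.00) ∩ circle(D,6.00): a=5.5328, h=2.3212
θ=340°:   candidates: C₊=(6.3981,2.1491) cross=25.686; C₋=(6.5416,-2.4911) cross=-25.686
θ=340°:   branch + wants cross > 0 → take C=(6.3981,2.1491) (cross=25.686)
θ=340°: ex = (C−B)/|BC| = (0.9097,0.4152); ey = (-0.4152,0.9097)
θ=340°: P = B + 3.18·ex + -2.23·ey = (4.7585,-1.0504)

θ=38°: 4.49 -0.55
θ=68°: 3.87 -0.77
θ=336°: 4.73 -1.12
θ=340°: 4.76 -1.05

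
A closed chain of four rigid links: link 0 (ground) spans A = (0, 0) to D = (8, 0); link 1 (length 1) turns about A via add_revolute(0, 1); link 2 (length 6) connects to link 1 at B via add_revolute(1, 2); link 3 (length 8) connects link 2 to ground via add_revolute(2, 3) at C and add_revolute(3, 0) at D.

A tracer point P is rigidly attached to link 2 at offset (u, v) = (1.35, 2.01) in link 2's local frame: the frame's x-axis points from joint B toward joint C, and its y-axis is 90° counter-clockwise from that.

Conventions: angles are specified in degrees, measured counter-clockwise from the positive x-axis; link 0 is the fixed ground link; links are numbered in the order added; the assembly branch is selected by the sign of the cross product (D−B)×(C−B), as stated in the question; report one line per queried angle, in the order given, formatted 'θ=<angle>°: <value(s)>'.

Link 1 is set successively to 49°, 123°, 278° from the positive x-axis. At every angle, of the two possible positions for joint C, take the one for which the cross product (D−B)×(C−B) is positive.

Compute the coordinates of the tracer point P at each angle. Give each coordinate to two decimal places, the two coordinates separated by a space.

A=(0,0), D=(8.00,0)
θ=49°: B = A + 1.00·(cos49°, sin49°) = (0.6561, 0.7547)
θ=49°: |BD| = 7.3826
θ=49°: circle(B,6.00) ∩ circle(D,8.00): a=1.7950, h=5.7252
θ=49°:   candidates: C₊=(3.0269,6.2664) cross=42.267; C₋=(1.8563,-5.1240) cross=-42.267
θ=49°:   branch + wants cross > 0 → take C=(3.0269,6.2664) (cross=42.267)
θ=49°: ex = (C−B)/|BC| = (0.3951,0.9186); ey = (-0.9186,0.3951)
θ=49°: P = B + 1.35·ex + 2.01·ey = (-0.6569,2.7891)
θ=123°: B = A + 1.00·(cos123°, sin123°) = (-0.5446, 0.8387)
θ=123°: |BD| = 8.5857
θ=123°: circle(B,6.00) ∩ circle(D,8.00): a=2.6622, h=5.3770
θ=123°:   candidates: C₊=(2.6301,5.9299) cross=46.166; C₋=(1.5796,-4.7727) cross=-46.166
θ=123°:   branch + wants cross > 0 → take C=(2.6301,5.9299) (cross=46.166)
θ=123°: ex = (C−B)/|BC| = (0.5291,0.8485); ey = (-0.8485,0.5291)
θ=123°: P = B + 1.35·ex + 2.01·ey = (-1.5359,3.0477)
θ=278°: B = A + 1.00·(cos278°, sin278°) = (0.1392, -0.9903)
θ=278°: |BD| = 7.9230
θ=278°: circle(B,6.00) ∩ circle(D,8.00): a=2.1945, h=5.5843
θ=278°:   candidates: C₊=(1.6185,4.8245) cross=44.244; C₋=(3.0144,-6.2565) cross=-44.244
θ=278°:   branch + wants cross > 0 → take C=(1.6185,4.8245) (cross=44.244)
θ=278°: ex = (C−B)/|BC| = (0.2465,0.9691); ey = (-0.9691,0.2465)
θ=278°: P = B + 1.35·ex + 2.01·ey = (-1.4759,0.8136)

θ=49°: -0.66 2.79
θ=123°: -1.54 3.05
θ=278°: -1.48 0.81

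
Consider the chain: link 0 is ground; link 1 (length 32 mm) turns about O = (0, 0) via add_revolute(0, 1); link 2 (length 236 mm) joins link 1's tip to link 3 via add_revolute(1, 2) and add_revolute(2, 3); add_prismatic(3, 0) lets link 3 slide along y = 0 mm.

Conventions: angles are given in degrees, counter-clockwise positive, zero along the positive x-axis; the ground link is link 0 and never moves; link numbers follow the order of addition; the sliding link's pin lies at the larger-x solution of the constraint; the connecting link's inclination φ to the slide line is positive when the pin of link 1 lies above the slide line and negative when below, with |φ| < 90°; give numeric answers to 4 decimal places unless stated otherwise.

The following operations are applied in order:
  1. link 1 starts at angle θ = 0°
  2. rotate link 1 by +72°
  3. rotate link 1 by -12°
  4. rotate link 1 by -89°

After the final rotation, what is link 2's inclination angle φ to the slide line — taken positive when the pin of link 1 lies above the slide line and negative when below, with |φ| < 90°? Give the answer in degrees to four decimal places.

geometry: r = 32 mm, L = 236 mm, e = 0 mm; θ starts at 0°
rotate link 1 by +72°: θ ← 0° +72° = 72°
rotate link 1 by -12°: θ ← 72° -12° = 60°
rotate link 1 by -89°: θ ← 60° -89° = -29°
h = r sin θ − e = -15.513908 − 0 = -15.513908
sin φ = h / L = -15.513908 / 236 = -0.06573690
φ = arcsin(-0.06573690) = -3.769165°

-3.7692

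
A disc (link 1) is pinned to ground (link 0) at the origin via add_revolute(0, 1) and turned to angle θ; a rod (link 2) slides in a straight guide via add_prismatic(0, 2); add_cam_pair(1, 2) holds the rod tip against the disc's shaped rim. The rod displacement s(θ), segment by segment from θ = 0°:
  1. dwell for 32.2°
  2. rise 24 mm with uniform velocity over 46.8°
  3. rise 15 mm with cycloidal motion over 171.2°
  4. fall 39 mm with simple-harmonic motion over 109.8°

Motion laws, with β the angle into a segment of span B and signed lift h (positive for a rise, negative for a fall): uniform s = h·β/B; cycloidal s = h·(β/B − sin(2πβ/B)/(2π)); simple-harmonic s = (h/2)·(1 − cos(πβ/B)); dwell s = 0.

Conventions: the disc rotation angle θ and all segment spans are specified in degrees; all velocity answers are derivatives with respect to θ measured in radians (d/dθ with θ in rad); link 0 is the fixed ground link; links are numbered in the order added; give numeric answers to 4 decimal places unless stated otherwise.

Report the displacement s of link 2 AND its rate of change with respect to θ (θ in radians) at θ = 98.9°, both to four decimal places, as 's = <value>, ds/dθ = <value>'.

segment 1 (0° to 32.2°, dwell): s unchanged at 0.0000
segment 2 (32.2° to 79°, uniform, h = 24) is passed completely: s = 0.0000 + (24) = 24.0000
θ = 98.9° falls in segment 3 (79° to 250.2°, cycloidal, h = 15): β = 98.9 − 79 = 19.9°, B = 171.2°; Δs = 15·(0.1162 − sin(2π·0.1162)/(2π)) = 0.1509; s = 24.0000 + 0.1509 = 24.1509
velocity in seg [79°–250.2°] (cycloidal), θ in radians: β = 19.9° = 0.3473 rad, B = 171.2° = 2.9880 rad; ds/dθ = (h/B)(1 − cos(2πβ/B)) = (15/2.9880)(1 − cos(2π·0.1162)) = 1.280405 mm/rad

s = 24.1509, ds/dθ = 1.2804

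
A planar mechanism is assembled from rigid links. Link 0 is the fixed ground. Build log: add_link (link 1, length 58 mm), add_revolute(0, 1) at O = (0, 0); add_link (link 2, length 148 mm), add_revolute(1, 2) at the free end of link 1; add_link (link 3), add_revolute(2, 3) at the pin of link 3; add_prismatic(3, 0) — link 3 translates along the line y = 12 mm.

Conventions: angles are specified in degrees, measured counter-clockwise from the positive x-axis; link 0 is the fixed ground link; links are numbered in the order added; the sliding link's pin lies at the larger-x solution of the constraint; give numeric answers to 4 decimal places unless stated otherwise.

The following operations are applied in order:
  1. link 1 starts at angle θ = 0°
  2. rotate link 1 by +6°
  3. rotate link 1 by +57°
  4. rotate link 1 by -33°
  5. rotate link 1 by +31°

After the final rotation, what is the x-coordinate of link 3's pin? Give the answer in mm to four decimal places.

geometry: r = 58 mm, L = 148 mm, e = 12 mm; θ starts at 0°
rotate link 1 by +6°: θ ← 0° +6° = 6°
rotate link 1 by +57°: θ ← 6° +57° = 63°
rotate link 1 by -33°: θ ← 63° -33° = 30°
rotate link 1 by +31°: θ ← 30° +31° = 61°
crank pin P = (r cos θ, r sin θ) = (28.118958, 50.727943)
h = r sin θ − e = 50.727943 − 12 = 38.727943
x = r cos θ + √(L² − h²) = 28.118958 + 142.843083 = 170.962041

170.9620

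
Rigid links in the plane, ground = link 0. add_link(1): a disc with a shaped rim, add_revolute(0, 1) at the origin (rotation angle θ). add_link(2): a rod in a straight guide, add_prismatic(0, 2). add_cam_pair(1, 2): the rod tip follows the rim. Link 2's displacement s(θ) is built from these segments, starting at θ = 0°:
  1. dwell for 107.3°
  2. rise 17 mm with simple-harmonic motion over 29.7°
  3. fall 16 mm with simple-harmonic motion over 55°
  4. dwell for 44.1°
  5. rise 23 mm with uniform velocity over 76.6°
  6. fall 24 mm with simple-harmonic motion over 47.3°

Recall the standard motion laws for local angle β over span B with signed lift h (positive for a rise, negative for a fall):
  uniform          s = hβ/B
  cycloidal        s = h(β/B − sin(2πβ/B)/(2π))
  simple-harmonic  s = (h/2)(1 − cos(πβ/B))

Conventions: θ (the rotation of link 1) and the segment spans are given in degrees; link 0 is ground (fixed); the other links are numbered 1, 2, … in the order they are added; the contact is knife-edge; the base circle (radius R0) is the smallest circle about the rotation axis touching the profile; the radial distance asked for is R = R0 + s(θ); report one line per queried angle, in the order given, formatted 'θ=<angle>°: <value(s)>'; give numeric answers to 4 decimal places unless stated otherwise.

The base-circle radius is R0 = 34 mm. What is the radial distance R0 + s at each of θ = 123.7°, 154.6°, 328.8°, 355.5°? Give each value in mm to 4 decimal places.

segment 1 (0° to 107.3°, dwell): s unchanged at 0.0000
θ = 123.7° falls in segment 2 (107.3° to 137°, simple-harmonic, h = 17): β = 123.7 − 107.3 = 16.4°, B = 29.7°; Δs = 17/2·(1 − cos(π·0.5522)) = 9.8874; s = 0.0000 + 9.8874 = 9.8874
segment 2 (107.3° to 137°, simple-harmonic, h = 17) is passed completely: s = 0.0000 + (17) = 17.0000
θ = 154.6° falls in segment 3 (137° to 192°, simple-harmonic, h = -16): β = 154.6 − 137 = 17.6°, B = 55°; Δs = -16/2·(1 − cos(π·0.3200)) = -3.7134; s = 17.0000 − 3.7134 = 13.2866
segment 3 (137° to 192°, simple-harmonic, h = -16) is passed completely: s = 17.0000 + (-16) = 1.0000
segment 4 (192° to 236.1°, dwell): s unchanged at 1.0000
segment 5 (236.1° to 312.7°, uniform, h = 23) is passed completely: s = 1.0000 + (23) = 24.0000
θ = 328.8° falls in segment 6 (312.7° to 360°, simple-harmonic, h = -24): β = 328.8 − 312.7 = 16.1°, B = 47.3°; Δs = -24/2·(1 − cos(π·0.3404)) = -6.2315; s = 24.0000 − 6.2315 = 17.7685
θ = 355.5° falls in segment 6 (312.7° to 360°, simple-harmonic, h = -24): β = 355.5 − 312.7 = 42.8°, B = 47.3°; Δs = -24/2·(1 − cos(π·0.9049)) = -23.4680; s = 24.0000 − 23.4680 = 0.5320
θ=123.7°: R = R0 + s = 34 + 9.8874 = 43.8874
θ=154.6°: R = R0 + s = 34 + 13.2866 = 47.2866
θ=328.8°: R = R0 + s = 34 + 17.7685 = 51.7685
θ=355.5°: R = R0 + s = 34 + 0.5320 = 34.5320

θ=123.7°: 43.8874
θ=154.6°: 47.2866
θ=328.8°: 51.7685
θ=355.5°: 34.5320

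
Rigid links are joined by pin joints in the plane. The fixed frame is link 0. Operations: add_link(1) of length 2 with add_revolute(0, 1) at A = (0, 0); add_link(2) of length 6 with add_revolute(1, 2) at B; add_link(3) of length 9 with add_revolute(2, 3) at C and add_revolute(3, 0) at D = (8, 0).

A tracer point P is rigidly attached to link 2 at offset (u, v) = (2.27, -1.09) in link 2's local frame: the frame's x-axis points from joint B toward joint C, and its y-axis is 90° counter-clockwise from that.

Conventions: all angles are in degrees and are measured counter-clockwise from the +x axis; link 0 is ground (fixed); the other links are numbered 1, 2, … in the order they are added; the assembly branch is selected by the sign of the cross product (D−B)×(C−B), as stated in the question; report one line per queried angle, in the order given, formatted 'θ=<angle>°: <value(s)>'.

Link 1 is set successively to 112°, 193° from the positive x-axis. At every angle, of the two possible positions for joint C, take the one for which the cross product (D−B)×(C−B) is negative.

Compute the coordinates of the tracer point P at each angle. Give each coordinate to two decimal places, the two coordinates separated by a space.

A=(0,0), D=(8.00,0)
θ=112°: B = A + 2.00·(cos112°, sin112°) = (-0.7492, 1.8544)
θ=112°: |BD| = 8.9436
θ=112°: circle(B,6.00) ∩ circle(D,9.00): a=1.9560, h=5.6722
θ=112°:   candidates: C₊=(2.3404,6.9978) cross=50.730; C₋=(-0.0118,-4.1001) cross=-50.730
θ=112°:   branch - wants cross < 0 → take C=(-0.0118,-4.1001) (cross=-50.730)
θ=112°: ex = (C−B)/|BC| = (0.1229,-0.9924); ey = (0.9924,0.1229)
θ=112°: P = B + 2.27·ex + -1.09·ey = (-1.5520,-0.5324)
θ=193°: B = A + 2.00·(cos193°, sin193°) = (-1.9487, -0.4499)
θ=193°: |BD| = 9.9589
θ=193°: circle(B,6.00) ∩ circle(D,9.00): a=2.7202, h=5.3480
θ=193°:   candidates: C₊=(0.5271,5.0155) cross=53.260; C₋=(1.0103,-5.6695) cross=-53.260
θ=193°:   branch - wants cross < 0 → take C=(1.0103,-5.6695) (cross=-53.260)
θ=193°: ex = (C−B)/|BC| = (0.4932,-0.8699); ey = (0.8699,0.4932)
θ=193°: P = B + 2.27·ex + -1.09·ey = (-1.7775,-2.9622)

θ=112°: -1.55 -0.53
θ=193°: -1.78 -2.96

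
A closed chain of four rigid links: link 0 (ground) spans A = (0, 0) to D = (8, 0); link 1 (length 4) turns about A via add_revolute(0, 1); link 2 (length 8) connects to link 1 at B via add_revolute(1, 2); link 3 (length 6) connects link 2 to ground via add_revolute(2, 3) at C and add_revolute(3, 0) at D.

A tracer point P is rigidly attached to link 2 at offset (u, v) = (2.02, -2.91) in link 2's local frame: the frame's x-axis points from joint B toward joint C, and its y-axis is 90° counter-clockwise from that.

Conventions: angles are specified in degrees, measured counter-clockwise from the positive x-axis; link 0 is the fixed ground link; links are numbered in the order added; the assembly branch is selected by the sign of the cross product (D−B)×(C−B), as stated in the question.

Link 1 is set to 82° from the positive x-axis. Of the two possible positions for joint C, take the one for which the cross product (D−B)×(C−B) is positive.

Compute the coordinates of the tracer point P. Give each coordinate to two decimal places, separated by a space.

A=(0,0), D=(8.00,0)
B = A + 4.00·(cos82°, sin82°) = (0.5567, 3.9611)
|BD| = 8.4317
circle(B,8.00) ∩ circle(D,6.00): a=5.8762, h=5.4286
  candidates: C₊=(8.2944,5.9928) cross=45.772; C₋=(3.1938,-3.5918) cross=-45.772
  branch + wants cross > 0 → take C=(8.2944,5.9928) (cross=45.772)
ex = (C−B)/|BC| = (0.9672,0.2540); ey = (-0.2540,0.9672)
P = B + 2.02·ex + -2.91·ey = (3.2495,1.6595)

3.25 1.66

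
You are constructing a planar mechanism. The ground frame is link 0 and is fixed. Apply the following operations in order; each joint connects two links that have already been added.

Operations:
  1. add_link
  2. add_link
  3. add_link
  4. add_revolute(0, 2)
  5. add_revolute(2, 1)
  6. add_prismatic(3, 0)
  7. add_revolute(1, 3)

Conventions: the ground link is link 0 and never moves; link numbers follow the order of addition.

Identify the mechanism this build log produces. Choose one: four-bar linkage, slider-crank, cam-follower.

links: 4 (incl. ground); joints: 3 revolute, 1 prismatic, 0 higher (cam) pair, forming one closed loop
4 links, 3 revolutes + 1 prismatic in one loop → slider-crank

slider-crank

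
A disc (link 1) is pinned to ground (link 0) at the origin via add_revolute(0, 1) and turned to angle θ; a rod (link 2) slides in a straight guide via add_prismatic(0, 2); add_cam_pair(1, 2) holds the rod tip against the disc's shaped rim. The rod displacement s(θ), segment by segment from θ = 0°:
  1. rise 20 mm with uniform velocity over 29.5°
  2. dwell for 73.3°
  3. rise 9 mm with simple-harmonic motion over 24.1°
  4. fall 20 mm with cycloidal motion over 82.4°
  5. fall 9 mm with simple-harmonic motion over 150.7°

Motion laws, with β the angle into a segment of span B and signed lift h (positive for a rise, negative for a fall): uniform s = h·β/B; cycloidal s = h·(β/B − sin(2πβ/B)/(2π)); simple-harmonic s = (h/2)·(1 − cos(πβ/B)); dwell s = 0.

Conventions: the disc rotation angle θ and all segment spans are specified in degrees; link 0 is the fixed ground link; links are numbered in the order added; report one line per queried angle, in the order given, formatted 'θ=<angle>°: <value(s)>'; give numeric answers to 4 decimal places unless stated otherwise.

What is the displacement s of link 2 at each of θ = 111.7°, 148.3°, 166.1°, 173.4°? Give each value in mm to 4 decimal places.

segment 1 (0° to 29.5°, uniform, h = 20) is passed completely: s = 0.0000 + (20) = 20.0000
segment 2 (29.5° to 102.8°, dwell): s unchanged at 20.0000
θ = 111.7° falls in segment 3 (102.8° to 126.9°, simple-harmonic, h = 9): β = 111.7 − 102.8 = 8.9°, B = 24.1°; Δs = 9/2·(1 − cos(π·0.3693)) = 2.7037; s = 20.0000 + 2.7037 = 22.7037
segment 3 (102.8° to 126.9°, simple-harmonic, h = 9) is passed completely: s = 20.0000 + (9) = 29.0000
θ = 148.3° falls in segment 4 (126.9° to 209.3°, cycloidal, h = -20): β = 148.3 − 126.9 = 21.4°, B = 82.4°; Δs = -20·(0.2597 − sin(2π·0.2597)/(2π)) = -2.0170; s = 29.0000 − 2.0170 = 26.9830
θ = 166.1° falls in segment 4 (126.9° to 209.3°, cycloidal, h = -20): β = 166.1 − 126.9 = 39.2°, B = 82.4°; Δs = -20·(0.4757 − sin(2π·0.4757)/(2π)) = -9.0310; s = 29.0000 − 9.0310 = 19.9690
θ = 173.4° falls in segment 4 (126.9° to 209.3°, cycloidal, h = -20): β = 173.4 − 126.9 = 46.5°, B = 82.4°; Δs = -20·(0.5643 − sin(2π·0.5643)/(2π)) = -12.5381; s = 29.0000 − 12.5381 = 16.4619

θ=111.7°: 22.7037
θ=148.3°: 26.9830
θ=166.1°: 19.9690
θ=173.4°: 16.4619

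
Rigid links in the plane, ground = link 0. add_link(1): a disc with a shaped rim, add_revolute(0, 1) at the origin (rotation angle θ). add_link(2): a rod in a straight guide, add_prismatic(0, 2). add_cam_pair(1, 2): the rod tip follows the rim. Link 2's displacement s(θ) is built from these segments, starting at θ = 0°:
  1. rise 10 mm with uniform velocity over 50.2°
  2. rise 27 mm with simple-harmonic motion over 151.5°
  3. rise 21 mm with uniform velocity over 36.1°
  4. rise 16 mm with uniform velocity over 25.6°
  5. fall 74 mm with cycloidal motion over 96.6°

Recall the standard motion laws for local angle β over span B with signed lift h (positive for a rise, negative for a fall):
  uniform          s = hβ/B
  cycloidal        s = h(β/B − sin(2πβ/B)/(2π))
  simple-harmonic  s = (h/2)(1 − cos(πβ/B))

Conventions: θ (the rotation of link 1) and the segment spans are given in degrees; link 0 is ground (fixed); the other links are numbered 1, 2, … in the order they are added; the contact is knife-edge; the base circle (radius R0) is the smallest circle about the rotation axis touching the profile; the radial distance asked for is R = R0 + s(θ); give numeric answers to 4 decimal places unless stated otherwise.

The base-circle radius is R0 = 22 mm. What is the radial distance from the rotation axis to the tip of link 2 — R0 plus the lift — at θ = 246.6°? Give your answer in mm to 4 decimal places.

segment 1 (0° to 50.2°, uniform, h = 10) is passed completely: s = 0.0000 + (10) = 10.0000
segment 2 (50.2° to 201.7°, simple-harmonic, h = 27) is passed completely: s = 10.0000 + (27) = 37.0000
segment 3 (201.7° to 237.8°, uniform, h = 21) is passed completely: s = 37.0000 + (21) = 58.0000
θ = 246.6° falls in segment 4 (237.8° to 263.4°, uniform, h = 16): β = 246.6 − 237.8 = 8.8°, B = 25.6°; Δs = 16·8.8/25.6 = 5.5000; s = 58.0000 + 5.5000 = 63.5000
R = R0 + s = 22 + 63.5000 = 85.5000

85.5000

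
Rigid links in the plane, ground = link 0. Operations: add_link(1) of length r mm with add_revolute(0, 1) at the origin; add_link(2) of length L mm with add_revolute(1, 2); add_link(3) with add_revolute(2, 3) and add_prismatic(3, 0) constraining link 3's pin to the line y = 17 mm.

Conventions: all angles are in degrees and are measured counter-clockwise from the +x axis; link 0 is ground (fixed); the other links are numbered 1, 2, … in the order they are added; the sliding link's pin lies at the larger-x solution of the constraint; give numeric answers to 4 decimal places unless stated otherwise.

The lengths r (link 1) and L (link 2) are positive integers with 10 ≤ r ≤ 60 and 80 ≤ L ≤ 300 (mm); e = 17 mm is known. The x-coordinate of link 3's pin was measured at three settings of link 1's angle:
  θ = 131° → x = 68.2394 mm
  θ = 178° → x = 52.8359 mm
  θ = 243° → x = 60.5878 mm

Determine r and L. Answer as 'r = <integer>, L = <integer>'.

constraint per measurement: (x − r cos θ)² + (r sin θ − e)² = L²
subtracting the θ₁ and θ₂ equations cancels the r² and L² terms:
r = (x₁² − x₂²) / (2[(x₁cos θ₁ + e sin θ₁) − (x₂cos θ₂ + e sin θ₂)]) = 46.0003 → r = 46
L² = (x₁ − r cos θ₁)² + (r sin θ₁ − e)² = 10000.0048 → L = 100.0000 → L = 100
check at θ₃=243°: x = 60.5878 (printed 60.5878) ✓

r = 46, L = 100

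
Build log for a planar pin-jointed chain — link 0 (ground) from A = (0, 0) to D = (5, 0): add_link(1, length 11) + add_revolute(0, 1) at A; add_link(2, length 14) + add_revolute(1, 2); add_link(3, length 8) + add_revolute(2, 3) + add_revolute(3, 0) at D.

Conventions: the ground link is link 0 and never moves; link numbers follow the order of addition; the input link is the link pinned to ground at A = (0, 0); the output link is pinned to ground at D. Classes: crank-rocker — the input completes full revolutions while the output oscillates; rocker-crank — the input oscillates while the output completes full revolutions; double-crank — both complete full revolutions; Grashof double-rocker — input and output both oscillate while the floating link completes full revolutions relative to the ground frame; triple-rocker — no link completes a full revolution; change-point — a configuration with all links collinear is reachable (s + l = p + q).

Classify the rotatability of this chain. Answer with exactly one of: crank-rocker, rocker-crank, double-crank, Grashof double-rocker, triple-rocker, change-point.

lengths: ground=5, input=11, coupler=14, output=8
sorted: s=5 (shortest), l=14 (longest), p+q=19
s + l = 19 vs p + q = 19
s + l = p + q → change-point (collinear configuration reachable)

change-point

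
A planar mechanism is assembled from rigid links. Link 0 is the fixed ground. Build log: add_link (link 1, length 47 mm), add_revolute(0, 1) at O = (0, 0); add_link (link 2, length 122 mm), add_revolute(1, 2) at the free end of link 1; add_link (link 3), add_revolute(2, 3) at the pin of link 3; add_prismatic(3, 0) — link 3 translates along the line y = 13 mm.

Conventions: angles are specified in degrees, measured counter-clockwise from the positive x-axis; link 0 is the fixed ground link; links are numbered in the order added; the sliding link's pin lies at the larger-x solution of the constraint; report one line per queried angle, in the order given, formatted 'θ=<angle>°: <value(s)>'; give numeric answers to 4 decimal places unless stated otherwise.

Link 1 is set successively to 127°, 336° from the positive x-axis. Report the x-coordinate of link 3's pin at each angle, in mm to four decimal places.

geometry: r = 47 mm, L = 122 mm, e = 13 mm
θ=127°: crank pin P = (r cos θ, r sin θ) = (-28.285306, 37.535869)
θ=127°: h = r sin θ − e = 37.535869 − 13 = 24.535869
θ=127°: x = r cos θ + √(L² − h²) = -28.285306 + 119.507285 = 91.221979
θ=336°: crank pin P = (r cos θ, r sin θ) = (42.936637, -19.116622)
θ=336°: h = r sin θ − e = -19.116622 − 13 = -32.116622
θ=336°: x = r cos θ + √(L² − h²) = 42.936637 + 117.696740 = 160.633376

θ=127°: 91.2220
θ=336°: 160.6334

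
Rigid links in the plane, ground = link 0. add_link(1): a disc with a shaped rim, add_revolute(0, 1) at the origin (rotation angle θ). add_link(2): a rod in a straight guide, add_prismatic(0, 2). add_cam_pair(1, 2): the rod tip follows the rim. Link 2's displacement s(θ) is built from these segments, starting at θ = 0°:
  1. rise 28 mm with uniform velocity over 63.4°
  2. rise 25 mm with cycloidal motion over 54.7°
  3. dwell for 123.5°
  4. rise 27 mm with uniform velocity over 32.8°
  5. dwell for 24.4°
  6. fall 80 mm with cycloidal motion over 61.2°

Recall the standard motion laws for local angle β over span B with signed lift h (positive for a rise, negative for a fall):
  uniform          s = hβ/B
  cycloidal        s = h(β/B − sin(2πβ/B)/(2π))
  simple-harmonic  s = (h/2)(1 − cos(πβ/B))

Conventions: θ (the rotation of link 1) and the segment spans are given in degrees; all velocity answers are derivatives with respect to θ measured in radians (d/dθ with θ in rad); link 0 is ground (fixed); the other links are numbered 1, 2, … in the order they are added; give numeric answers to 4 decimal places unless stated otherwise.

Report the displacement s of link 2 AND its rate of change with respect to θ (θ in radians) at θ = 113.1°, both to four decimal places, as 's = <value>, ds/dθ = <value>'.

segment 1 (0° to 63.4°, uniform, h = 28) is passed completely: s = 0.0000 + (28) = 28.0000
θ = 113.1° falls in segment 2 (63.4° to 118.1°, cycloidal, h = 25): β = 113.1 − 63.4 = 49.7°, B = 54.7°; Δs = 25·(0.9086 − sin(2π·0.9086)/(2π)) = 24.8764; s = 28.0000 + 24.8764 = 52.8764
velocity in seg [63.4°–118.1°] (cycloidal), θ in radians: β = 49.7° = 0.8674 rad, B = 54.7° = 0.9547 rad; ds/dθ = (h/B)(1 − cos(2πβ/B)) = (25/0.9547)(1 − cos(2π·0.9086)) = 4.201453 mm/rad

s = 52.8764, ds/dθ = 4.2015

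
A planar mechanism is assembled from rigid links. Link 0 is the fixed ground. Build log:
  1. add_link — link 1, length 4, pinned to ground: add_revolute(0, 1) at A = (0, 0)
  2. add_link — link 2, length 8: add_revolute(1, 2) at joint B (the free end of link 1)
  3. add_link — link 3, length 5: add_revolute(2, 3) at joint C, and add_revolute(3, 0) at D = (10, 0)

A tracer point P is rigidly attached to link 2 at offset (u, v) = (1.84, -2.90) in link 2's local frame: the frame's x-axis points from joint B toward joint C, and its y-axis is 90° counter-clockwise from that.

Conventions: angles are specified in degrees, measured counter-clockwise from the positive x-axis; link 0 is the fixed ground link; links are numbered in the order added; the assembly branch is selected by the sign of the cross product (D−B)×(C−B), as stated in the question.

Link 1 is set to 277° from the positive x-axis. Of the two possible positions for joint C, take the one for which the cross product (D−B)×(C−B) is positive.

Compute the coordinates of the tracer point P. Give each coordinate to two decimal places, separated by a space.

A=(0,0), D=(10.00,0)
B = A + 4.00·(cos277°, sin277°) = (0.4875, -3.9702)
|BD| = 10.3078
circle(B,8.00) ∩ circle(D,5.00): a=7.0457, h=3.7893
  candidates: C₊=(5.5301,2.2405) cross=39.059; C₋=(8.4490,-4.7534) cross=-39.059
  branch + wants cross > 0 → take C=(5.5301,2.2405) (cross=39.059)
ex = (C−B)/|BC| = (0.6303,0.7763); ey = (-0.7763,0.6303)
P = B + 1.84·ex + -2.90·ey = (3.8986,-4.3697)

3.90 -4.37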